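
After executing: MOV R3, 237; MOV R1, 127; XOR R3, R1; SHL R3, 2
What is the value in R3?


Register state trace:
  MOV R3, 237  → R3 = 237 (0b11101101)
  MOV R1, 127  → R1 = 127 (0b01111111)
  XOR R3, R1  → R3 = 237 XOR 127 = 146 (0b10010010)
  SHL R3, 2  → R3 = 146 << 2 = 584
Final: R3 = 584

584


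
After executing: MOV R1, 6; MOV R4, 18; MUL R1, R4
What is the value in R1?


Register state trace:
  MOV R1, 6  → R1 = 6
  MOV R4, 18  → R4 = 18
  MUL R1, R4  → R1 = 6 * 18 = 108
Final: R1 = 108

108


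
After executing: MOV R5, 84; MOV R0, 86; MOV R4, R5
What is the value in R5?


Register state trace:
  MOV R5, 84  → R5 = 84
  MOV R0, 86  → R0 = 86
  MOV R4, R5  → R4 = 84
Final: R5 = 84

84


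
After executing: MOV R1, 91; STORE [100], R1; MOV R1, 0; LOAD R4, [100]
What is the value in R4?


Register and memory trace:
  MOV R1, 91  → R1 = 91
  STORE [100], R1  → mem[100] = 91
  MOV R1, 0  → R1 = 0
  LOAD R4, [100]  → R4 = mem[100] = 91
Final: R4 = 91

91


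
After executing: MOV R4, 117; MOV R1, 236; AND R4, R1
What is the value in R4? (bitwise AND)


Register state trace:
  MOV R4, 117  → R4 = 117 (0b01110101)
  MOV R1, 236  → R1 = 236 (0b11101100)
  AND R4, R1  → R4 = 117 AND 236 = 100 (0b01100100)
Final: R4 = 100

100


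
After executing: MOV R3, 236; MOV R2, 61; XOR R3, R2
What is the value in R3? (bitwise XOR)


Register state trace:
  MOV R3, 236  → R3 = 236 (0b11101100)
  MOV R2, 61  → R2 = 61 (0b00111101)
  XOR R3, R2  → R3 = 236 XOR 61 = 209 (0b11010001)
Final: R3 = 209

209


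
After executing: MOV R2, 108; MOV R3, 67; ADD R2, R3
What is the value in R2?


Register state trace:
  MOV R2, 108  → R2 = 108
  MOV R3, 67  → R3 = 67
  ADD R2, R3  → R2 = 108 + 67 = 175
Final: R2 = 175

175


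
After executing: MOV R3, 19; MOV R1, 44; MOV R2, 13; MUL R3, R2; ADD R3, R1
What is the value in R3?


Register state trace:
  MOV R3, 19  → R3 = 19
  MOV R1, 44  → R1 = 44
  MOV R2, 13  → R2 = 13
  MUL R3, R2  → R3 = 19 * 13 = 247
  ADD R3, R1  → R3 = 247 + 44 = 291
Final: R3 = 291

291


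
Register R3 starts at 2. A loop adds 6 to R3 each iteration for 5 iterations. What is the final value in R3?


Starting value: R3 = 2
  Iter 1: R3 = 2 + 6 = 8
  Iter 2: R3 = 8 + 6 = 14
  Iter 3: R3 = 14 + 6 = 20
  Iter 4: R3 = 20 + 6 = 26
  Iter 5: R3 = 26 + 6 = 32
Final: R3 = 32

32


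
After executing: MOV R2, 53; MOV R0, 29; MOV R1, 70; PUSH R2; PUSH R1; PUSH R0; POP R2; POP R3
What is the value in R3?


Stack trace (top is rightmost):
  MOV R2, 53  → R2 = 53
  MOV R0, 29  → R0 = 29
  MOV R1, 70  → R1 = 70
  PUSH R2  → stack: [53]
  PUSH R1  → stack: [53, 70]
  PUSH R0  → stack: [53, 70, 29]
  POP R2  → R2 = 29, stack: [53, 70]
  POP R3  → R3 = 70, stack: [53]
Final: R3 = 70

70


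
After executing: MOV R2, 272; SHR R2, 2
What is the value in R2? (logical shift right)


Register state trace:
  MOV R2, 272  → R2 = 272
  SHR R2, 2  → R2 = 272 >> 2 = 272 // 2^2 = 68
Final: R2 = 68

68


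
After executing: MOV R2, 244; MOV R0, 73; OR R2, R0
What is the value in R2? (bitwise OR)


Register state trace:
  MOV R2, 244  → R2 = 244 (0b11110100)
  MOV R0, 73  → R0 = 73 (0b01001001)
  OR R2, R0   → R2 = 244 OR 73 = 253 (0b11111101)
Final: R2 = 253

253


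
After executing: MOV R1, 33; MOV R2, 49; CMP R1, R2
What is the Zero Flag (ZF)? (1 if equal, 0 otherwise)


Register state trace:
  MOV R1, 33  → R1 = 33
  MOV R2, 49  → R2 = 49
  CMP R1, R2  → computes 33 - 49 = -16
  Result is nonzero, so values are not equal
ZF = 0

0


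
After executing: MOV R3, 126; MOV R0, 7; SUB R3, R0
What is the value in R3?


Register state trace:
  MOV R3, 126  → R3 = 126
  MOV R0, 7  → R0 = 7
  SUB R3, R0  → R3 = 126 - 7 = 119
Final: R3 = 119

119


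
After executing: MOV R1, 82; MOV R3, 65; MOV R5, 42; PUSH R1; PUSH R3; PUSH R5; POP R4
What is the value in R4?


Stack trace (top is rightmost):
  MOV R1, 82  → R1 = 82
  MOV R3, 65  → R3 = 65
  MOV R5, 42  → R5 = 42
  PUSH R1  → stack: [82]
  PUSH R3  → stack: [82, 65]
  PUSH R5  → stack: [82, 65, 42]
  POP R4  → R4 = 42, stack: [82, 65]
Final: R4 = 42

42


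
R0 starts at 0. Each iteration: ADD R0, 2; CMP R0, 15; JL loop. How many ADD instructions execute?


Loop trace (R0 starts at 0, target 15, step 2):
  ADD #1: R0 = 0 + 2 = 2  → 2 < 15, loop
  ADD #2: R0 = 2 + 2 = 4  → 4 < 15, loop
  ADD #3: R0 = 4 + 2 = 6  → 6 < 15, loop
  ADD #4: R0 = 6 + 2 = 8  → 8 < 15, loop
  ADD #5: R0 = 8 + 2 = 10  → 10 < 15, loop
  ADD #6: R0 = 10 + 2 = 12  → 12 < 15, loop
  ADD #7: R0 = 12 + 2 = 14  → 14 < 15, loop
  ADD #8: R0 = 14 + 2 = 16  → 16 >= 15, exit
Total ADD instructions: 8

8


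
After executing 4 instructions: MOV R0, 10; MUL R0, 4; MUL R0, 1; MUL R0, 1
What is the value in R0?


Register state trace:
  MOV R0, 10  → R0 = 10
  MUL R0, 4  → R0 = 10 * 4 = 40
  MUL R0, 1  → R0 = 40 * 1 = 40
  MUL R0, 1  → R0 = 40 * 1 = 40
Final: R0 = 40

40


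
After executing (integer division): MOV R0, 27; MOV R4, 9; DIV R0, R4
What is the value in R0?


Register state trace:
  MOV R0, 27  → R0 = 27
  MOV R4, 9  → R4 = 9
  DIV R0, R4  → R0 = 27 // 9 = 3
Final: R0 = 3

3


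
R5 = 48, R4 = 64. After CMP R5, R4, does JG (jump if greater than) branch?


Trace:
  R5 = 48, R4 = 64
  CMP R5, R4  → compares 48 vs 64
  JG checks: is 48 greater than 64?
  48 < 64, so condition is false
Branch taken: No

No


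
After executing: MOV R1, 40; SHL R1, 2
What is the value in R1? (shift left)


Register state trace:
  MOV R1, 40  → R1 = 40
  SHL R1, 2  → R1 = 40 << 2 = 40 * 2^2 = 160
Final: R1 = 160

160


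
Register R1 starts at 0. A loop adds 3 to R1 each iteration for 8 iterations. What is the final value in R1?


Starting value: R1 = 0
  Iter 1: R1 = 0 + 3 = 3
  Iter 2: R1 = 3 + 3 = 6
  Iter 3: R1 = 6 + 3 = 9
  Iter 4: R1 = 9 + 3 = 12
  Iter 5: R1 = 12 + 3 = 15
  Iter 6: R1 = 15 + 3 = 18
  Iter 7: R1 = 18 + 3 = 21
  Iter 8: R1 = 21 + 3 = 24
Final: R1 = 24

24


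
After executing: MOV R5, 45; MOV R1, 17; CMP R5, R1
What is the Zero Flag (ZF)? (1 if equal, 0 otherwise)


Register state trace:
  MOV R5, 45  → R5 = 45
  MOV R1, 17  → R1 = 17
  CMP R5, R1  → computes 45 - 17 = 28
  Result is nonzero, so values are not equal
ZF = 0

0


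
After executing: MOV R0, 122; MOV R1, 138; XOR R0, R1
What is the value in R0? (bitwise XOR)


Register state trace:
  MOV R0, 122  → R0 = 122 (0b01111010)
  MOV R1, 138  → R1 = 138 (0b10001010)
  XOR R0, R1  → R0 = 122 XOR 138 = 240 (0b11110000)
Final: R0 = 240

240


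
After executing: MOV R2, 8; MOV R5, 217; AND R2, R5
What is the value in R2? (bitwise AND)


Register state trace:
  MOV R2, 8  → R2 = 8 (0b00001000)
  MOV R5, 217  → R5 = 217 (0b11011001)
  AND R2, R5  → R2 = 8 AND 217 = 8 (0b00001000)
Final: R2 = 8

8


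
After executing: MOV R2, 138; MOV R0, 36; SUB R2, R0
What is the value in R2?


Register state trace:
  MOV R2, 138  → R2 = 138
  MOV R0, 36  → R0 = 36
  SUB R2, R0  → R2 = 138 - 36 = 102
Final: R2 = 102

102


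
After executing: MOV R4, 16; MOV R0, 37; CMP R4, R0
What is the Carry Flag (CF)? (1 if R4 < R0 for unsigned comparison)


Register state trace:
  MOV R4, 16  → R4 = 16
  MOV R0, 37  → R0 = 37
  CMP R4, R0  → unsigned 16 - 37: borrow occurs
  16 < 37, so CF = 1
CF = 1

1


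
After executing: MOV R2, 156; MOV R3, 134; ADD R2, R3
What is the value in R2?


Register state trace:
  MOV R2, 156  → R2 = 156
  MOV R3, 134  → R3 = 134
  ADD R2, R3  → R2 = 156 + 134 = 290
Final: R2 = 290

290


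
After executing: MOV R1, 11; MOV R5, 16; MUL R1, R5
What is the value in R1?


Register state trace:
  MOV R1, 11  → R1 = 11
  MOV R5, 16  → R5 = 16
  MUL R1, R5  → R1 = 11 * 16 = 176
Final: R1 = 176

176


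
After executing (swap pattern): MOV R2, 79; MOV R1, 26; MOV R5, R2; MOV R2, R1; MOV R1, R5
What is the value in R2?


Register state trace (swap pattern):
  MOV R2, 79  → R2 = 79
  MOV R1, 26  → R1 = 26
  MOV R5, R2  → R5 = 79  (save R2)
  MOV R2, R1  → R2 = 26  (R2 gets R1's value)
  MOV R1, R5  → R1 = 79  (R1 gets saved value)
Final: R2 = 26

26


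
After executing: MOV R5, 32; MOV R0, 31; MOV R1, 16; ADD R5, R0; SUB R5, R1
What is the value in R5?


Register state trace:
  MOV R5, 32  → R5 = 32
  MOV R0, 31  → R0 = 31
  MOV R1, 16  → R1 = 16
  ADD R5, R0  → R5 = 32 + 31 = 63
  SUB R5, R1  → R5 = 63 - 16 = 47
Final: R5 = 47

47


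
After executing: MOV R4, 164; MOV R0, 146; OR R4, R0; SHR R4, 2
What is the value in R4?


Register state trace:
  MOV R4, 164  → R4 = 164 (0b10100100)
  MOV R0, 146  → R0 = 146 (0b10010010)
  OR R4, R0  → R4 = 164 OR 146 = 182 (0b10110110)
  SHR R4, 2  → R4 = 182 >> 2 = 45
Final: R4 = 45

45


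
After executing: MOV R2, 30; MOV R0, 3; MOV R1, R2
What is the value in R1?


Register state trace:
  MOV R2, 30  → R2 = 30
  MOV R0, 3  → R0 = 3
  MOV R1, R2  → R1 = 30
Final: R1 = 30

30


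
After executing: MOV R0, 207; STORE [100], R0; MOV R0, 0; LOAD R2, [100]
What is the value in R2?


Register and memory trace:
  MOV R0, 207  → R0 = 207
  STORE [100], R0  → mem[100] = 207
  MOV R0, 0  → R0 = 0
  LOAD R2, [100]  → R2 = mem[100] = 207
Final: R2 = 207

207


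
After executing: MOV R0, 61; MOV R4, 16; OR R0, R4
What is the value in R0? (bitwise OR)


Register state trace:
  MOV R0, 61  → R0 = 61 (0b00111101)
  MOV R4, 16  → R4 = 16 (0b00010000)
  OR R0, R4   → R0 = 61 OR 16 = 61 (0b00111101)
Final: R0 = 61

61


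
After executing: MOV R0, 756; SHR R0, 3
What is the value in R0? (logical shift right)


Register state trace:
  MOV R0, 756  → R0 = 756
  SHR R0, 3  → R0 = 756 >> 3 = 756 // 2^3 = 94
Final: R0 = 94

94


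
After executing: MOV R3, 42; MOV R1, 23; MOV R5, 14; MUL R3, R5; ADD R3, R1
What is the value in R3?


Register state trace:
  MOV R3, 42  → R3 = 42
  MOV R1, 23  → R1 = 23
  MOV R5, 14  → R5 = 14
  MUL R3, R5  → R3 = 42 * 14 = 588
  ADD R3, R1  → R3 = 588 + 23 = 611
Final: R3 = 611

611


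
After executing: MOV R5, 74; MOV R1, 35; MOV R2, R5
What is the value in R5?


Register state trace:
  MOV R5, 74  → R5 = 74
  MOV R1, 35  → R1 = 35
  MOV R2, R5  → R2 = 74
Final: R5 = 74

74


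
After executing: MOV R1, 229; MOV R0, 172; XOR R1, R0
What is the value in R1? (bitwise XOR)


Register state trace:
  MOV R1, 229  → R1 = 229 (0b11100101)
  MOV R0, 172  → R0 = 172 (0b10101100)
  XOR R1, R0  → R1 = 229 XOR 172 = 73 (0b01001001)
Final: R1 = 73

73


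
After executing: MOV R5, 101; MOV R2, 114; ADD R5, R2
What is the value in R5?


Register state trace:
  MOV R5, 101  → R5 = 101
  MOV R2, 114  → R2 = 114
  ADD R5, R2  → R5 = 101 + 114 = 215
Final: R5 = 215

215


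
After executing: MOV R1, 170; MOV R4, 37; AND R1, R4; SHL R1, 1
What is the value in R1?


Register state trace:
  MOV R1, 170  → R1 = 170 (0b10101010)
  MOV R4, 37  → R4 = 37 (0b00100101)
  AND R1, R4  → R1 = 170 AND 37 = 32 (0b00100000)
  SHL R1, 1  → R1 = 32 << 1 = 64
Final: R1 = 64

64


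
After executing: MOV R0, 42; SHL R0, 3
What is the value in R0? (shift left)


Register state trace:
  MOV R0, 42  → R0 = 42
  SHL R0, 3  → R0 = 42 << 3 = 42 * 2^3 = 336
Final: R0 = 336

336


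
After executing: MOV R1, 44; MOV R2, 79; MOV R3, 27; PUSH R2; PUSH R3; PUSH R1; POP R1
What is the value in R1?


Stack trace (top is rightmost):
  MOV R1, 44  → R1 = 44
  MOV R2, 79  → R2 = 79
  MOV R3, 27  → R3 = 27
  PUSH R2  → stack: [79]
  PUSH R3  → stack: [79, 27]
  PUSH R1  → stack: [79, 27, 44]
  POP R1  → R1 = 44, stack: [79, 27]
Final: R1 = 44

44


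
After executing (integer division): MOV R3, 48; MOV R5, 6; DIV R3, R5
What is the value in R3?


Register state trace:
  MOV R3, 48  → R3 = 48
  MOV R5, 6  → R5 = 6
  DIV R3, R5  → R3 = 48 // 6 = 8
Final: R3 = 8

8


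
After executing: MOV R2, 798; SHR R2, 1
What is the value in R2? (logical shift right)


Register state trace:
  MOV R2, 798  → R2 = 798
  SHR R2, 1  → R2 = 798 >> 1 = 798 // 2^1 = 399
Final: R2 = 399

399


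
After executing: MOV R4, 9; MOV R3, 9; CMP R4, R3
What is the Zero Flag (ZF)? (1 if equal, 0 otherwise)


Register state trace:
  MOV R4, 9  → R4 = 9
  MOV R3, 9  → R3 = 9
  CMP R4, R3  → computes 9 - 9 = 0
  Result is zero, so values are equal
ZF = 1

1


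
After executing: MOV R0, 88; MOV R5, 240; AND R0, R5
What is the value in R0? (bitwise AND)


Register state trace:
  MOV R0, 88  → R0 = 88 (0b01011000)
  MOV R5, 240  → R5 = 240 (0b11110000)
  AND R0, R5  → R0 = 88 AND 240 = 80 (0b01010000)
Final: R0 = 80

80


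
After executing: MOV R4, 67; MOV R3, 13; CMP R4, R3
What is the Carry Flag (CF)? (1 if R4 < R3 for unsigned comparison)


Register state trace:
  MOV R4, 67  → R4 = 67
  MOV R3, 13  → R3 = 13
  CMP R4, R3  → unsigned 67 - 13: no borrow
  67 >= 13, so CF = 0
CF = 0

0


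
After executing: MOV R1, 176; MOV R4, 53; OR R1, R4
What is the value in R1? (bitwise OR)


Register state trace:
  MOV R1, 176  → R1 = 176 (0b10110000)
  MOV R4, 53  → R4 = 53 (0b00110101)
  OR R1, R4   → R1 = 176 OR 53 = 181 (0b10110101)
Final: R1 = 181

181


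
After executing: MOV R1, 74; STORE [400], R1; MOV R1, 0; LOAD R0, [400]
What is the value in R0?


Register and memory trace:
  MOV R1, 74  → R1 = 74
  STORE [400], R1  → mem[400] = 74
  MOV R1, 0  → R1 = 0
  LOAD R0, [400]  → R0 = mem[400] = 74
Final: R0 = 74

74


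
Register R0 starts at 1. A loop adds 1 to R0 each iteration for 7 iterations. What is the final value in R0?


Starting value: R0 = 1
  Iter 1: R0 = 1 + 1 = 2
  Iter 2: R0 = 2 + 1 = 3
  Iter 3: R0 = 3 + 1 = 4
  Iter 4: R0 = 4 + 1 = 5
  Iter 5: R0 = 5 + 1 = 6
  Iter 6: R0 = 6 + 1 = 7
  Iter 7: R0 = 7 + 1 = 8
Final: R0 = 8

8


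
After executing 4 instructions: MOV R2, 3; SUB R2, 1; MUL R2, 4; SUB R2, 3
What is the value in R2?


Register state trace:
  MOV R2, 3  → R2 = 3
  SUB R2, 1  → R2 = 3 - 1 = 2
  MUL R2, 4  → R2 = 2 * 4 = 8
  SUB R2, 3  → R2 = 8 - 3 = 5
Final: R2 = 5

5


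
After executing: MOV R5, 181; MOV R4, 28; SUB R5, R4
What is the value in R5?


Register state trace:
  MOV R5, 181  → R5 = 181
  MOV R4, 28  → R4 = 28
  SUB R5, R4  → R5 = 181 - 28 = 153
Final: R5 = 153

153


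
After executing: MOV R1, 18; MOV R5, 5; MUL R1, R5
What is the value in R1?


Register state trace:
  MOV R1, 18  → R1 = 18
  MOV R5, 5  → R5 = 5
  MUL R1, R5  → R1 = 18 * 5 = 90
Final: R1 = 90

90


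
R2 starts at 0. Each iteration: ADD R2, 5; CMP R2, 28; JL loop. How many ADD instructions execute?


Loop trace (R2 starts at 0, target 28, step 5):
  ADD #1: R2 = 0 + 5 = 5  → 5 < 28, loop
  ADD #2: R2 = 5 + 5 = 10  → 10 < 28, loop
  ADD #3: R2 = 10 + 5 = 15  → 15 < 28, loop
  ADD #4: R2 = 15 + 5 = 20  → 20 < 28, loop
  ADD #5: R2 = 20 + 5 = 25  → 25 < 28, loop
  ADD #6: R2 = 25 + 5 = 30  → 30 >= 28, exit
Total ADD instructions: 6

6


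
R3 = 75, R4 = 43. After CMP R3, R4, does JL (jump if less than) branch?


Trace:
  R3 = 75, R4 = 43
  CMP R3, R4  → compares 75 vs 43
  JL checks: is 75 less than 43?
  75 > 43, so condition is false
Branch taken: No

No


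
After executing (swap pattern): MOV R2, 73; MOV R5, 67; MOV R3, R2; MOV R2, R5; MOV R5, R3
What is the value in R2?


Register state trace (swap pattern):
  MOV R2, 73  → R2 = 73
  MOV R5, 67  → R5 = 67
  MOV R3, R2  → R3 = 73  (save R2)
  MOV R2, R5  → R2 = 67  (R2 gets R5's value)
  MOV R5, R3  → R5 = 73  (R5 gets saved value)
Final: R2 = 67

67


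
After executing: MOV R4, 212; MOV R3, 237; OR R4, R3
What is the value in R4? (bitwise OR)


Register state trace:
  MOV R4, 212  → R4 = 212 (0b11010100)
  MOV R3, 237  → R3 = 237 (0b11101101)
  OR R4, R3   → R4 = 212 OR 237 = 253 (0b11111101)
Final: R4 = 253

253


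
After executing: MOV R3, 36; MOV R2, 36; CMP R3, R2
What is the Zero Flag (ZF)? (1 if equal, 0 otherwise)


Register state trace:
  MOV R3, 36  → R3 = 36
  MOV R2, 36  → R2 = 36
  CMP R3, R2  → computes 36 - 36 = 0
  Result is zero, so values are equal
ZF = 1

1


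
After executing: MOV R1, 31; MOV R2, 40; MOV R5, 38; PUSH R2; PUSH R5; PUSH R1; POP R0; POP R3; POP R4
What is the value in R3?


Stack trace (top is rightmost):
  MOV R1, 31  → R1 = 31
  MOV R2, 40  → R2 = 40
  MOV R5, 38  → R5 = 38
  PUSH R2  → stack: [40]
  PUSH R5  → stack: [40, 38]
  PUSH R1  → stack: [40, 38, 31]
  POP R0  → R0 = 31, stack: [40, 38]
  POP R3  → R3 = 38, stack: [40]
  POP R4  → R4 = 40, stack: []
Final: R3 = 38

38


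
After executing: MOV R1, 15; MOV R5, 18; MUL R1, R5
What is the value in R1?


Register state trace:
  MOV R1, 15  → R1 = 15
  MOV R5, 18  → R5 = 18
  MUL R1, R5  → R1 = 15 * 18 = 270
Final: R1 = 270

270


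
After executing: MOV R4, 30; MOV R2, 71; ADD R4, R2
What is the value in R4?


Register state trace:
  MOV R4, 30  → R4 = 30
  MOV R2, 71  → R2 = 71
  ADD R4, R2  → R4 = 30 + 71 = 101
Final: R4 = 101

101


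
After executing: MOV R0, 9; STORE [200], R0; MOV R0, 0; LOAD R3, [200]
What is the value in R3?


Register and memory trace:
  MOV R0, 9  → R0 = 9
  STORE [200], R0  → mem[200] = 9
  MOV R0, 0  → R0 = 0
  LOAD R3, [200]  → R3 = mem[200] = 9
Final: R3 = 9

9


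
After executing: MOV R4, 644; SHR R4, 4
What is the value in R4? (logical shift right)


Register state trace:
  MOV R4, 644  → R4 = 644
  SHR R4, 4  → R4 = 644 >> 4 = 644 // 2^4 = 40
Final: R4 = 40

40


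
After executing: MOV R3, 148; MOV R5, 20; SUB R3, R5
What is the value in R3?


Register state trace:
  MOV R3, 148  → R3 = 148
  MOV R5, 20  → R5 = 20
  SUB R3, R5  → R3 = 148 - 20 = 128
Final: R3 = 128

128


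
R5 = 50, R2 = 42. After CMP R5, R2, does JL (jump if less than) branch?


Trace:
  R5 = 50, R2 = 42
  CMP R5, R2  → compares 50 vs 42
  JL checks: is 50 less than 42?
  50 > 42, so condition is false
Branch taken: No

No


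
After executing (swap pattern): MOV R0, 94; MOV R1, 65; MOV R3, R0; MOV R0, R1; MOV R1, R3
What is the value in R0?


Register state trace (swap pattern):
  MOV R0, 94  → R0 = 94
  MOV R1, 65  → R1 = 65
  MOV R3, R0  → R3 = 94  (save R0)
  MOV R0, R1  → R0 = 65  (R0 gets R1's value)
  MOV R1, R3  → R1 = 94  (R1 gets saved value)
Final: R0 = 65

65


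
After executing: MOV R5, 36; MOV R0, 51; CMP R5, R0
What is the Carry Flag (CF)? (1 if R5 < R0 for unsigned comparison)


Register state trace:
  MOV R5, 36  → R5 = 36
  MOV R0, 51  → R0 = 51
  CMP R5, R0  → unsigned 36 - 51: borrow occurs
  36 < 51, so CF = 1
CF = 1

1


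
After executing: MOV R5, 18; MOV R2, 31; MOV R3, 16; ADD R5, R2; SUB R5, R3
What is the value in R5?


Register state trace:
  MOV R5, 18  → R5 = 18
  MOV R2, 31  → R2 = 31
  MOV R3, 16  → R3 = 16
  ADD R5, R2  → R5 = 18 + 31 = 49
  SUB R5, R3  → R5 = 49 - 16 = 33
Final: R5 = 33

33


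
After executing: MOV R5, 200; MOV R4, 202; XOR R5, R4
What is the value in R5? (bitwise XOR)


Register state trace:
  MOV R5, 200  → R5 = 200 (0b11001000)
  MOV R4, 202  → R4 = 202 (0b11001010)
  XOR R5, R4  → R5 = 200 XOR 202 = 2 (0b00000010)
Final: R5 = 2

2


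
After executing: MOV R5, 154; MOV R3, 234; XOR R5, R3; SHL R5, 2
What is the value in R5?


Register state trace:
  MOV R5, 154  → R5 = 154 (0b10011010)
  MOV R3, 234  → R3 = 234 (0b11101010)
  XOR R5, R3  → R5 = 154 XOR 234 = 112 (0b01110000)
  SHL R5, 2  → R5 = 112 << 2 = 448
Final: R5 = 448

448


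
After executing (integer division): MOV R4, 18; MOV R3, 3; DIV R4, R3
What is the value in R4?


Register state trace:
  MOV R4, 18  → R4 = 18
  MOV R3, 3  → R3 = 3
  DIV R4, R3  → R4 = 18 // 3 = 6
Final: R4 = 6

6


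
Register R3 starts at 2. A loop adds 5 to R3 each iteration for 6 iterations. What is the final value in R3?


Starting value: R3 = 2
  Iter 1: R3 = 2 + 5 = 7
  Iter 2: R3 = 7 + 5 = 12
  Iter 3: R3 = 12 + 5 = 17
  Iter 4: R3 = 17 + 5 = 22
  Iter 5: R3 = 22 + 5 = 27
  Iter 6: R3 = 27 + 5 = 32
Final: R3 = 32

32


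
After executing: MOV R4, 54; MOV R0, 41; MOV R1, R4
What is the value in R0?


Register state trace:
  MOV R4, 54  → R4 = 54
  MOV R0, 41  → R0 = 41
  MOV R1, R4  → R1 = 54
Final: R0 = 41

41


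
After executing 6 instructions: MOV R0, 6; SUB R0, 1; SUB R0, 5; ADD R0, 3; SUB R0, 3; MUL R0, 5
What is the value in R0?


Register state trace:
  MOV R0, 6  → R0 = 6
  SUB R0, 1  → R0 = 6 - 1 = 5
  SUB R0, 5  → R0 = 5 - 5 = 0
  ADD R0, 3  → R0 = 0 + 3 = 3
  SUB R0, 3  → R0 = 3 - 3 = 0
  MUL R0, 5  → R0 = 0 * 5 = 0
Final: R0 = 0

0


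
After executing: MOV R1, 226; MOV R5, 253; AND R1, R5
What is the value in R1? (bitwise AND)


Register state trace:
  MOV R1, 226  → R1 = 226 (0b11100010)
  MOV R5, 253  → R5 = 253 (0b11111101)
  AND R1, R5  → R1 = 226 AND 253 = 224 (0b11100000)
Final: R1 = 224

224


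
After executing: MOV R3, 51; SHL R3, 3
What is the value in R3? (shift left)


Register state trace:
  MOV R3, 51  → R3 = 51
  SHL R3, 3  → R3 = 51 << 3 = 51 * 2^3 = 408
Final: R3 = 408

408


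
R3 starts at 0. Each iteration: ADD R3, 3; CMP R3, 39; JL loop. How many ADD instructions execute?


Loop trace (R3 starts at 0, target 39, step 3):
  ADD #1: R3 = 0 + 3 = 3  → 3 < 39, loop
  ADD #2: R3 = 3 + 3 = 6  → 6 < 39, loop
  ADD #3: R3 = 6 + 3 = 9  → 9 < 39, loop
  ADD #4: R3 = 9 + 3 = 12  → 12 < 39, loop
  ADD #5: R3 = 12 + 3 = 15  → 15 < 39, loop
  ADD #6: R3 = 15 + 3 = 18  → 18 < 39, loop
  ADD #7: R3 = 18 + 3 = 21  → 21 < 39, loop
  ADD #8: R3 = 21 + 3 = 24  → 24 < 39, loop
  ADD #9: R3 = 24 + 3 = 27  → 27 < 39, loop
  ADD #10: R3 = 27 + 3 = 30  → 30 < 39, loop
  ADD #11: R3 = 30 + 3 = 33  → 33 < 39, loop
  ADD #12: R3 = 33 + 3 = 36  → 36 < 39, loop
  ADD #13: R3 = 36 + 3 = 39  → 39 >= 39, exit
Total ADD instructions: 13

13


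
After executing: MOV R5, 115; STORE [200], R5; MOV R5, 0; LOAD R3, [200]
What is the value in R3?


Register and memory trace:
  MOV R5, 115  → R5 = 115
  STORE [200], R5  → mem[200] = 115
  MOV R5, 0  → R5 = 0
  LOAD R3, [200]  → R3 = mem[200] = 115
Final: R3 = 115

115


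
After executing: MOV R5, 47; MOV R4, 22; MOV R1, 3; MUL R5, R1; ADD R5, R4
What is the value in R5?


Register state trace:
  MOV R5, 47  → R5 = 47
  MOV R4, 22  → R4 = 22
  MOV R1, 3  → R1 = 3
  MUL R5, R1  → R5 = 47 * 3 = 141
  ADD R5, R4  → R5 = 141 + 22 = 163
Final: R5 = 163

163


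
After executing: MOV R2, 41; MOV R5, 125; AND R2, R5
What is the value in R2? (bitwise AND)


Register state trace:
  MOV R2, 41  → R2 = 41 (0b00101001)
  MOV R5, 125  → R5 = 125 (0b01111101)
  AND R2, R5  → R2 = 41 AND 125 = 41 (0b00101001)
Final: R2 = 41

41


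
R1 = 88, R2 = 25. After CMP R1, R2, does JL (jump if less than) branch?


Trace:
  R1 = 88, R2 = 25
  CMP R1, R2  → compares 88 vs 25
  JL checks: is 88 less than 25?
  88 > 25, so condition is false
Branch taken: No

No


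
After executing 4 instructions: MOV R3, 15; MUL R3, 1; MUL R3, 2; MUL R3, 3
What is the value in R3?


Register state trace:
  MOV R3, 15  → R3 = 15
  MUL R3, 1  → R3 = 15 * 1 = 15
  MUL R3, 2  → R3 = 15 * 2 = 30
  MUL R3, 3  → R3 = 30 * 3 = 90
Final: R3 = 90

90


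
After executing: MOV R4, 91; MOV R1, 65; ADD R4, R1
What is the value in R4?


Register state trace:
  MOV R4, 91  → R4 = 91
  MOV R1, 65  → R1 = 65
  ADD R4, R1  → R4 = 91 + 65 = 156
Final: R4 = 156

156


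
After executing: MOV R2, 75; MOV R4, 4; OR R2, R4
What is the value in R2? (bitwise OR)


Register state trace:
  MOV R2, 75  → R2 = 75 (0b01001011)
  MOV R4, 4  → R4 = 4 (0b00000100)
  OR R2, R4   → R2 = 75 OR 4 = 79 (0b01001111)
Final: R2 = 79

79


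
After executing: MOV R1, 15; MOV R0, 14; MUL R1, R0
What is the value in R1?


Register state trace:
  MOV R1, 15  → R1 = 15
  MOV R0, 14  → R0 = 14
  MUL R1, R0  → R1 = 15 * 14 = 210
Final: R1 = 210

210


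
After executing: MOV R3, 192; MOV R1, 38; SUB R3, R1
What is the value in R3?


Register state trace:
  MOV R3, 192  → R3 = 192
  MOV R1, 38  → R1 = 38
  SUB R3, R1  → R3 = 192 - 38 = 154
Final: R3 = 154

154


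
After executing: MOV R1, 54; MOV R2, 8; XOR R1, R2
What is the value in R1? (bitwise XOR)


Register state trace:
  MOV R1, 54  → R1 = 54 (0b00110110)
  MOV R2, 8  → R2 = 8 (0b00001000)
  XOR R1, R2  → R1 = 54 XOR 8 = 62 (0b00111110)
Final: R1 = 62

62


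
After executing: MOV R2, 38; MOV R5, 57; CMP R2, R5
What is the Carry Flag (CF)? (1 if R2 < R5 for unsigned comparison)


Register state trace:
  MOV R2, 38  → R2 = 38
  MOV R5, 57  → R5 = 57
  CMP R2, R5  → unsigned 38 - 57: borrow occurs
  38 < 57, so CF = 1
CF = 1

1


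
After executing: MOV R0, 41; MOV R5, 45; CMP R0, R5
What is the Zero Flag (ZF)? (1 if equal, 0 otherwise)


Register state trace:
  MOV R0, 41  → R0 = 41
  MOV R5, 45  → R5 = 45
  CMP R0, R5  → computes 41 - 45 = -4
  Result is nonzero, so values are not equal
ZF = 0

0


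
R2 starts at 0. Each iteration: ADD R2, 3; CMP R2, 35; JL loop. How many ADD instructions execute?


Loop trace (R2 starts at 0, target 35, step 3):
  ADD #1: R2 = 0 + 3 = 3  → 3 < 35, loop
  ADD #2: R2 = 3 + 3 = 6  → 6 < 35, loop
  ADD #3: R2 = 6 + 3 = 9  → 9 < 35, loop
  ADD #4: R2 = 9 + 3 = 12  → 12 < 35, loop
  ADD #5: R2 = 12 + 3 = 15  → 15 < 35, loop
  ADD #6: R2 = 15 + 3 = 18  → 18 < 35, loop
  ADD #7: R2 = 18 + 3 = 21  → 21 < 35, loop
  ADD #8: R2 = 21 + 3 = 24  → 24 < 35, loop
  ADD #9: R2 = 24 + 3 = 27  → 27 < 35, loop
  ADD #10: R2 = 27 + 3 = 30  → 30 < 35, loop
  ADD #11: R2 = 30 + 3 = 33  → 33 < 35, loop
  ADD #12: R2 = 33 + 3 = 36  → 36 >= 35, exit
Total ADD instructions: 12

12


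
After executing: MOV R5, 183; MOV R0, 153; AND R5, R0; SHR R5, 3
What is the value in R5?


Register state trace:
  MOV R5, 183  → R5 = 183 (0b10110111)
  MOV R0, 153  → R0 = 153 (0b10011001)
  AND R5, R0  → R5 = 183 AND 153 = 145 (0b10010001)
  SHR R5, 3  → R5 = 145 >> 3 = 18
Final: R5 = 18

18


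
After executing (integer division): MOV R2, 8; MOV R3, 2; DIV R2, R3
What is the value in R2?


Register state trace:
  MOV R2, 8  → R2 = 8
  MOV R3, 2  → R3 = 2
  DIV R2, R3  → R2 = 8 // 2 = 4
Final: R2 = 4

4


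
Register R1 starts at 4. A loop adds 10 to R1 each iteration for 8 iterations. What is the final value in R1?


Starting value: R1 = 4
  Iter 1: R1 = 4 + 10 = 14
  Iter 2: R1 = 14 + 10 = 24
  Iter 3: R1 = 24 + 10 = 34
  Iter 4: R1 = 34 + 10 = 44
  Iter 5: R1 = 44 + 10 = 54
  Iter 6: R1 = 54 + 10 = 64
  Iter 7: R1 = 64 + 10 = 74
  Iter 8: R1 = 74 + 10 = 84
Final: R1 = 84

84


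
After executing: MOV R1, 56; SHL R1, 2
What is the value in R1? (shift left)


Register state trace:
  MOV R1, 56  → R1 = 56
  SHL R1, 2  → R1 = 56 << 2 = 56 * 2^2 = 224
Final: R1 = 224

224


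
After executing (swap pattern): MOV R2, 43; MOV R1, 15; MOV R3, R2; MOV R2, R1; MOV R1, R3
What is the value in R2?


Register state trace (swap pattern):
  MOV R2, 43  → R2 = 43
  MOV R1, 15  → R1 = 15
  MOV R3, R2  → R3 = 43  (save R2)
  MOV R2, R1  → R2 = 15  (R2 gets R1's value)
  MOV R1, R3  → R1 = 43  (R1 gets saved value)
Final: R2 = 15

15


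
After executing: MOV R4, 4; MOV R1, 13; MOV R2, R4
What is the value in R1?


Register state trace:
  MOV R4, 4  → R4 = 4
  MOV R1, 13  → R1 = 13
  MOV R2, R4  → R2 = 4
Final: R1 = 13

13


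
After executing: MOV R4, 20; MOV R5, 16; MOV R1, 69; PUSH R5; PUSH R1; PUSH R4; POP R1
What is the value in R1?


Stack trace (top is rightmost):
  MOV R4, 20  → R4 = 20
  MOV R5, 16  → R5 = 16
  MOV R1, 69  → R1 = 69
  PUSH R5  → stack: [16]
  PUSH R1  → stack: [16, 69]
  PUSH R4  → stack: [16, 69, 20]
  POP R1  → R1 = 20, stack: [16, 69]
Final: R1 = 20

20


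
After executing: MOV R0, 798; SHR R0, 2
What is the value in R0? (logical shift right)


Register state trace:
  MOV R0, 798  → R0 = 798
  SHR R0, 2  → R0 = 798 >> 2 = 798 // 2^2 = 199
Final: R0 = 199

199


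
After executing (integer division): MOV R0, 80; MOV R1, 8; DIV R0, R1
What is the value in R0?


Register state trace:
  MOV R0, 80  → R0 = 80
  MOV R1, 8  → R1 = 8
  DIV R0, R1  → R0 = 80 // 8 = 10
Final: R0 = 10

10


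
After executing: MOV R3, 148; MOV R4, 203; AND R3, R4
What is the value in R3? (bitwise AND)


Register state trace:
  MOV R3, 148  → R3 = 148 (0b10010100)
  MOV R4, 203  → R4 = 203 (0b11001011)
  AND R3, R4  → R3 = 148 AND 203 = 128 (0b10000000)
Final: R3 = 128

128


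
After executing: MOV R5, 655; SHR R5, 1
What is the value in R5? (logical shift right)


Register state trace:
  MOV R5, 655  → R5 = 655
  SHR R5, 1  → R5 = 655 >> 1 = 655 // 2^1 = 327
Final: R5 = 327

327


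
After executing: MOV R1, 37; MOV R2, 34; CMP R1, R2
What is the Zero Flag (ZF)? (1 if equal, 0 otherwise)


Register state trace:
  MOV R1, 37  → R1 = 37
  MOV R2, 34  → R2 = 34
  CMP R1, R2  → computes 37 - 34 = 3
  Result is nonzero, so values are not equal
ZF = 0

0


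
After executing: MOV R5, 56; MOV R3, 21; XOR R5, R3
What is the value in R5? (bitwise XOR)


Register state trace:
  MOV R5, 56  → R5 = 56 (0b00111000)
  MOV R3, 21  → R3 = 21 (0b00010101)
  XOR R5, R3  → R5 = 56 XOR 21 = 45 (0b00101101)
Final: R5 = 45

45


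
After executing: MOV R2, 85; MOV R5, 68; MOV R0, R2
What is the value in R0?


Register state trace:
  MOV R2, 85  → R2 = 85
  MOV R5, 68  → R5 = 68
  MOV R0, R2  → R0 = 85
Final: R0 = 85

85


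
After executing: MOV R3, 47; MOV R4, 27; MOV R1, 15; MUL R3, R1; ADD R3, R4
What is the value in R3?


Register state trace:
  MOV R3, 47  → R3 = 47
  MOV R4, 27  → R4 = 27
  MOV R1, 15  → R1 = 15
  MUL R3, R1  → R3 = 47 * 15 = 705
  ADD R3, R4  → R3 = 705 + 27 = 732
Final: R3 = 732

732


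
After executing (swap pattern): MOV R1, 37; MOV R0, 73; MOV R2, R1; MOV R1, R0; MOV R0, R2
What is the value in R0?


Register state trace (swap pattern):
  MOV R1, 37  → R1 = 37
  MOV R0, 73  → R0 = 73
  MOV R2, R1  → R2 = 37  (save R1)
  MOV R1, R0  → R1 = 73  (R1 gets R0's value)
  MOV R0, R2  → R0 = 37  (R0 gets saved value)
Final: R0 = 37

37


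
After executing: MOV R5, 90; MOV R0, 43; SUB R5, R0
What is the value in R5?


Register state trace:
  MOV R5, 90  → R5 = 90
  MOV R0, 43  → R0 = 43
  SUB R5, R0  → R5 = 90 - 43 = 47
Final: R5 = 47

47


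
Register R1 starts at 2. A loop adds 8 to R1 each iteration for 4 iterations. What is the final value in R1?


Starting value: R1 = 2
  Iter 1: R1 = 2 + 8 = 10
  Iter 2: R1 = 10 + 8 = 18
  Iter 3: R1 = 18 + 8 = 26
  Iter 4: R1 = 26 + 8 = 34
Final: R1 = 34

34


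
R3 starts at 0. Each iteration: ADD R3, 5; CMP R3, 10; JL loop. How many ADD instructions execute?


Loop trace (R3 starts at 0, target 10, step 5):
  ADD #1: R3 = 0 + 5 = 5  → 5 < 10, loop
  ADD #2: R3 = 5 + 5 = 10  → 10 >= 10, exit
Total ADD instructions: 2

2


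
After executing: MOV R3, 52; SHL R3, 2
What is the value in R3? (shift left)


Register state trace:
  MOV R3, 52  → R3 = 52
  SHL R3, 2  → R3 = 52 << 2 = 52 * 2^2 = 208
Final: R3 = 208

208


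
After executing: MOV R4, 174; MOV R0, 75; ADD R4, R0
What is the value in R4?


Register state trace:
  MOV R4, 174  → R4 = 174
  MOV R0, 75  → R0 = 75
  ADD R4, R0  → R4 = 174 + 75 = 249
Final: R4 = 249

249


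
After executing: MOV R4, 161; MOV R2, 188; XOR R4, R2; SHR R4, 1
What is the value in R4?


Register state trace:
  MOV R4, 161  → R4 = 161 (0b10100001)
  MOV R2, 188  → R2 = 188 (0b10111100)
  XOR R4, R2  → R4 = 161 XOR 188 = 29 (0b00011101)
  SHR R4, 1  → R4 = 29 >> 1 = 14
Final: R4 = 14

14


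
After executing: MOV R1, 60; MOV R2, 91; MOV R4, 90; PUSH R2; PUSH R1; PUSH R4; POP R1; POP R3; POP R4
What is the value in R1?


Stack trace (top is rightmost):
  MOV R1, 60  → R1 = 60
  MOV R2, 91  → R2 = 91
  MOV R4, 90  → R4 = 90
  PUSH R2  → stack: [91]
  PUSH R1  → stack: [91, 60]
  PUSH R4  → stack: [91, 60, 90]
  POP R1  → R1 = 90, stack: [91, 60]
  POP R3  → R3 = 60, stack: [91]
  POP R4  → R4 = 91, stack: []
Final: R1 = 90

90


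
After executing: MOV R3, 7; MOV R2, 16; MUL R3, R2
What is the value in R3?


Register state trace:
  MOV R3, 7  → R3 = 7
  MOV R2, 16  → R2 = 16
  MUL R3, R2  → R3 = 7 * 16 = 112
Final: R3 = 112

112


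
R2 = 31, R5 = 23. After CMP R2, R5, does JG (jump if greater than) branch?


Trace:
  R2 = 31, R5 = 23
  CMP R2, R5  → compares 31 vs 23
  JG checks: is 31 greater than 23?
  31 > 23, so condition is true
Branch taken: Yes

Yes


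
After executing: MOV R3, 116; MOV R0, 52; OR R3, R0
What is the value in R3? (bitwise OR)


Register state trace:
  MOV R3, 116  → R3 = 116 (0b01110100)
  MOV R0, 52  → R0 = 52 (0b00110100)
  OR R3, R0   → R3 = 116 OR 52 = 116 (0b01110100)
Final: R3 = 116

116


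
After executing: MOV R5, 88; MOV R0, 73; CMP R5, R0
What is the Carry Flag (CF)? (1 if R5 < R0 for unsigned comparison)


Register state trace:
  MOV R5, 88  → R5 = 88
  MOV R0, 73  → R0 = 73
  CMP R5, R0  → unsigned 88 - 73: no borrow
  88 >= 73, so CF = 0
CF = 0

0


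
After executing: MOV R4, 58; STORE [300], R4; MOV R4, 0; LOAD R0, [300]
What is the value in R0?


Register and memory trace:
  MOV R4, 58  → R4 = 58
  STORE [300], R4  → mem[300] = 58
  MOV R4, 0  → R4 = 0
  LOAD R0, [300]  → R0 = mem[300] = 58
Final: R0 = 58

58


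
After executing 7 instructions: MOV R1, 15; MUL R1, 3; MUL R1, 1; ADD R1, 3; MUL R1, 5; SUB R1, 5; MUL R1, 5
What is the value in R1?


Register state trace:
  MOV R1, 15  → R1 = 15
  MUL R1, 3  → R1 = 15 * 3 = 45
  MUL R1, 1  → R1 = 45 * 1 = 45
  ADD R1, 3  → R1 = 45 + 3 = 48
  MUL R1, 5  → R1 = 48 * 5 = 240
  SUB R1, 5  → R1 = 240 - 5 = 235
  MUL R1, 5  → R1 = 235 * 5 = 1175
Final: R1 = 1175

1175


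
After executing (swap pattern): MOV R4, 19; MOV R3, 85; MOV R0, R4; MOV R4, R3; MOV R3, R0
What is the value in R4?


Register state trace (swap pattern):
  MOV R4, 19  → R4 = 19
  MOV R3, 85  → R3 = 85
  MOV R0, R4  → R0 = 19  (save R4)
  MOV R4, R3  → R4 = 85  (R4 gets R3's value)
  MOV R3, R0  → R3 = 19  (R3 gets saved value)
Final: R4 = 85

85


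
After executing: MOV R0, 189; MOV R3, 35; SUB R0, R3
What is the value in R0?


Register state trace:
  MOV R0, 189  → R0 = 189
  MOV R3, 35  → R3 = 35
  SUB R0, R3  → R0 = 189 - 35 = 154
Final: R0 = 154

154


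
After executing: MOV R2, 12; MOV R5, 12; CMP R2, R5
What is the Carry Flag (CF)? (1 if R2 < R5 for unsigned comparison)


Register state trace:
  MOV R2, 12  → R2 = 12
  MOV R5, 12  → R5 = 12
  CMP R2, R5  → unsigned 12 - 12: no borrow
  12 >= 12, so CF = 0
CF = 0

0


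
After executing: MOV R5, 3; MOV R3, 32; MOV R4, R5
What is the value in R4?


Register state trace:
  MOV R5, 3  → R5 = 3
  MOV R3, 32  → R3 = 32
  MOV R4, R5  → R4 = 3
Final: R4 = 3

3


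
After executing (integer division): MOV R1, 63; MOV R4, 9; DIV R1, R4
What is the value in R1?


Register state trace:
  MOV R1, 63  → R1 = 63
  MOV R4, 9  → R4 = 9
  DIV R1, R4  → R1 = 63 // 9 = 7
Final: R1 = 7

7


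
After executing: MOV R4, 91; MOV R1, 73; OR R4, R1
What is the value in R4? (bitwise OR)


Register state trace:
  MOV R4, 91  → R4 = 91 (0b01011011)
  MOV R1, 73  → R1 = 73 (0b01001001)
  OR R4, R1   → R4 = 91 OR 73 = 91 (0b01011011)
Final: R4 = 91

91


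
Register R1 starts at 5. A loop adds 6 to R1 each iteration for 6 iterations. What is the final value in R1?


Starting value: R1 = 5
  Iter 1: R1 = 5 + 6 = 11
  Iter 2: R1 = 11 + 6 = 17
  Iter 3: R1 = 17 + 6 = 23
  Iter 4: R1 = 23 + 6 = 29
  Iter 5: R1 = 29 + 6 = 35
  Iter 6: R1 = 35 + 6 = 41
Final: R1 = 41

41


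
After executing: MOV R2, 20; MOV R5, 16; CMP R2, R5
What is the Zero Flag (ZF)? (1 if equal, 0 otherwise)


Register state trace:
  MOV R2, 20  → R2 = 20
  MOV R5, 16  → R5 = 16
  CMP R2, R5  → computes 20 - 16 = 4
  Result is nonzero, so values are not equal
ZF = 0

0


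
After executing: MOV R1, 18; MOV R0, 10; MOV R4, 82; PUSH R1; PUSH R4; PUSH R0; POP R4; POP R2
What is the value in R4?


Stack trace (top is rightmost):
  MOV R1, 18  → R1 = 18
  MOV R0, 10  → R0 = 10
  MOV R4, 82  → R4 = 82
  PUSH R1  → stack: [18]
  PUSH R4  → stack: [18, 82]
  PUSH R0  → stack: [18, 82, 10]
  POP R4  → R4 = 10, stack: [18, 82]
  POP R2  → R2 = 82, stack: [18]
Final: R4 = 10

10


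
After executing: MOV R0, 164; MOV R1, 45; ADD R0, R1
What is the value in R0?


Register state trace:
  MOV R0, 164  → R0 = 164
  MOV R1, 45  → R1 = 45
  ADD R0, R1  → R0 = 164 + 45 = 209
Final: R0 = 209

209


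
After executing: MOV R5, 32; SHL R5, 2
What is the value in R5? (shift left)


Register state trace:
  MOV R5, 32  → R5 = 32
  SHL R5, 2  → R5 = 32 << 2 = 32 * 2^2 = 128
Final: R5 = 128

128


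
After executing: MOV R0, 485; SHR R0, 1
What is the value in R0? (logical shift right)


Register state trace:
  MOV R0, 485  → R0 = 485
  SHR R0, 1  → R0 = 485 >> 1 = 485 // 2^1 = 242
Final: R0 = 242

242


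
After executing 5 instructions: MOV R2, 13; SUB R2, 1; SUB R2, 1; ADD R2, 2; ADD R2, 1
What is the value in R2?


Register state trace:
  MOV R2, 13  → R2 = 13
  SUB R2, 1  → R2 = 13 - 1 = 12
  SUB R2, 1  → R2 = 12 - 1 = 11
  ADD R2, 2  → R2 = 11 + 2 = 13
  ADD R2, 1  → R2 = 13 + 1 = 14
Final: R2 = 14

14


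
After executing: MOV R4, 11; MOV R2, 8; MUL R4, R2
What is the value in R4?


Register state trace:
  MOV R4, 11  → R4 = 11
  MOV R2, 8  → R2 = 8
  MUL R4, R2  → R4 = 11 * 8 = 88
Final: R4 = 88

88


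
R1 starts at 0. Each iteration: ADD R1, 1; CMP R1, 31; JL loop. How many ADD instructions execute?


Loop trace (R1 starts at 0, target 31, step 1):
  ADD #1: R1 = 0 + 1 = 1  → 1 < 31, loop
  ADD #2: R1 = 1 + 1 = 2  → 2 < 31, loop
  ADD #3: R1 = 2 + 1 = 3  → 3 < 31, loop
  ADD #4: R1 = 3 + 1 = 4  → 4 < 31, loop
  ADD #5: R1 = 4 + 1 = 5  → 5 < 31, loop
  ADD #6: R1 = 5 + 1 = 6  → 6 < 31, loop
  ADD #7: R1 = 6 + 1 = 7  → 7 < 31, loop
  ADD #8: R1 = 7 + 1 = 8  → 8 < 31, loop
  ADD #9: R1 = 8 + 1 = 9  → 9 < 31, loop
  ADD #10: R1 = 9 + 1 = 10  → 10 < 31, loop
  ADD #11: R1 = 10 + 1 = 11  → 11 < 31, loop
  ADD #12: R1 = 11 + 1 = 12  → 12 < 31, loop
  ADD #13: R1 = 12 + 1 = 13  → 13 < 31, loop
  ADD #14: R1 = 13 + 1 = 14  → 14 < 31, loop
  ADD #15: R1 = 14 + 1 = 15  → 15 < 31, loop
  ADD #16: R1 = 15 + 1 = 16  → 16 < 31, loop
  ADD #17: R1 = 16 + 1 = 17  → 17 < 31, loop
  ADD #18: R1 = 17 + 1 = 18  → 18 < 31, loop
  ADD #19: R1 = 18 + 1 = 19  → 19 < 31, loop
  ADD #20: R1 = 19 + 1 = 20  → 20 < 31, loop
  ADD #21: R1 = 20 + 1 = 21  → 21 < 31, loop
  ADD #22: R1 = 21 + 1 = 22  → 22 < 31, loop
  ADD #23: R1 = 22 + 1 = 23  → 23 < 31, loop
  ADD #24: R1 = 23 + 1 = 24  → 24 < 31, loop
  ADD #25: R1 = 24 + 1 = 25  → 25 < 31, loop
  ADD #26: R1 = 25 + 1 = 26  → 26 < 31, loop
  ADD #27: R1 = 26 + 1 = 27  → 27 < 31, loop
  ADD #28: R1 = 27 + 1 = 28  → 28 < 31, loop
  ADD #29: R1 = 28 + 1 = 29  → 29 < 31, loop
  ADD #30: R1 = 29 + 1 = 30  → 30 < 31, loop
  ADD #31: R1 = 30 + 1 = 31  → 31 >= 31, exit
Total ADD instructions: 31

31


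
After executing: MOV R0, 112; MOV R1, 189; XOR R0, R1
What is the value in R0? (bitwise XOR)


Register state trace:
  MOV R0, 112  → R0 = 112 (0b01110000)
  MOV R1, 189  → R1 = 189 (0b10111101)
  XOR R0, R1  → R0 = 112 XOR 189 = 205 (0b11001101)
Final: R0 = 205

205
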